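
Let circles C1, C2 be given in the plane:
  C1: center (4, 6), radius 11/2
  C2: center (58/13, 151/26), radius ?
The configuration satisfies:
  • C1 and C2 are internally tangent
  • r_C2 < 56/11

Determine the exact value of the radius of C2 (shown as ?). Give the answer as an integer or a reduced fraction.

5

1. [int C1,C2]  r_C2² − 11r_C2 + 30 = 0  ⇒  r_C2 = 5 or 6
2. given r_C2 < 56/11: keep 5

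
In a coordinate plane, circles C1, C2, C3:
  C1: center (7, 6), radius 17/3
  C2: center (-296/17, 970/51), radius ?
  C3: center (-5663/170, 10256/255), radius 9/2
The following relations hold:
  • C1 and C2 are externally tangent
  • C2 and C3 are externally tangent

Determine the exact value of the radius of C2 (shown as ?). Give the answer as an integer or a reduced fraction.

1. [ext C1·C2]  r_C2² + (34/3)r_C2 − 2200/3 = 0  ⇒  r_C2 = 22 (r>0 drops 1)
2. [ext C2·C3]  r_C2² + 9r_C2 − 682 = 0  ⇒  r_C2 = 22 (r>0 drops 1)

22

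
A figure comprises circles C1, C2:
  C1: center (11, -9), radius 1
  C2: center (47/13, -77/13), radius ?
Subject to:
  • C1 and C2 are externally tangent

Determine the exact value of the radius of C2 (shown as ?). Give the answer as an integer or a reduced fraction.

7

1. [ext C1·C2]  r_C2² + 2r_C2 − 63 = 0  ⇒  r_C2 = 7 (r>0 drops 1)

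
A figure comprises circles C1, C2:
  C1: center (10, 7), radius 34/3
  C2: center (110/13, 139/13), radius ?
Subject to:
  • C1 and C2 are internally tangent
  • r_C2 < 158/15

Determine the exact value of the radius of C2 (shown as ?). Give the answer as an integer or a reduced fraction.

22/3

1. [int C1,C2]  r_C2² − (68/3)r_C2 + 1012/9 = 0  ⇒  r_C2 = 22/3 or 46/3
2. given r_C2 < 158/15: keep 22/3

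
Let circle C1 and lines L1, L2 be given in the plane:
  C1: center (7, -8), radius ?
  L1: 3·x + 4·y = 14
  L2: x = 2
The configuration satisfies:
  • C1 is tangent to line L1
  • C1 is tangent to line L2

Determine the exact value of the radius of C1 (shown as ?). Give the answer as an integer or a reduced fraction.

1. [C1‖L1]  r_C1² − 25 = 0  ⇒  r_C1 = 5 (r>0 drops 1)
2. [C1‖L2]  r_C1² − 25 = 0  ⇒  r_C1 = 5 (r>0 drops 1)

5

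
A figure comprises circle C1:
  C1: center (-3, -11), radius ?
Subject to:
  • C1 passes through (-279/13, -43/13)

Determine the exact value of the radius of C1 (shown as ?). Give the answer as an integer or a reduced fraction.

1. [C1∋P]  r_C1² − 400 = 0  ⇒  r_C1 = 20 (r>0 drops 1)

20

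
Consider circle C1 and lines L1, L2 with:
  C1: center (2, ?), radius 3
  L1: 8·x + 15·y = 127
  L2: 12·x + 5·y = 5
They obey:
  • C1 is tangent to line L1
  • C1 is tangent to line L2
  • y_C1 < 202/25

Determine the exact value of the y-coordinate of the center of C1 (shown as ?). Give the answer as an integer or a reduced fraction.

1. [C1‖L1]  y_C1² − (74/5)y_C1 + 216/5 = 0  ⇒  y_C1 = 4 or 54/5
2. [C1‖L2]  y_C1² + (38/5)y_C1 − 232/5 = 0  ⇒  y_C1 = -58/5 or 4

4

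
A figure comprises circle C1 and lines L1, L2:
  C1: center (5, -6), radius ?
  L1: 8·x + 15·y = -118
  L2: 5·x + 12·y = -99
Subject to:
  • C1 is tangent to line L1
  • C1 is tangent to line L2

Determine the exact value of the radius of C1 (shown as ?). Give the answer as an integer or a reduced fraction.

4

1. [C1‖L1]  r_C1² − 16 = 0  ⇒  r_C1 = 4 (r>0 drops 1)
2. [C1‖L2]  r_C1² − 16 = 0  ⇒  r_C1 = 4 (r>0 drops 1)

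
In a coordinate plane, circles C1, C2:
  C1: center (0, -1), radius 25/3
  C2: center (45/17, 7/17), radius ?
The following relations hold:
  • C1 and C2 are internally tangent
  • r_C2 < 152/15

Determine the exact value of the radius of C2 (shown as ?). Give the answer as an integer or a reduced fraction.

16/3

1. [int C1,C2]  r_C2² − (50/3)r_C2 + 544/9 = 0  ⇒  r_C2 = 16/3 or 34/3
2. given r_C2 < 152/15: keep 16/3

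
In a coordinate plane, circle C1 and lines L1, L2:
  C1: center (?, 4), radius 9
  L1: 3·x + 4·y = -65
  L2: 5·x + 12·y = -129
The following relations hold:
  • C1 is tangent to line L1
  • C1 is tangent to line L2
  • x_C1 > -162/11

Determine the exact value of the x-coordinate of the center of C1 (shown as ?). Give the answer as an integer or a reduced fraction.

1. [C1‖L1]  x_C1² + 54x_C1 + 504 = 0  ⇒  x_C1 = -42 or -12
2. [C1‖L2]  x_C1² + (354/5)x_C1 + 3528/5 = 0  ⇒  x_C1 = -294/5 or -12

-12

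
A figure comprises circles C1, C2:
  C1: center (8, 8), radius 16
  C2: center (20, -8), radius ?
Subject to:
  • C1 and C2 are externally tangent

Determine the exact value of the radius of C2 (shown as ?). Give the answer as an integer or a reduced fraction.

1. [ext C1·C2]  r_C2² + 32r_C2 − 144 = 0  ⇒  r_C2 = 4 (r>0 drops 1)

4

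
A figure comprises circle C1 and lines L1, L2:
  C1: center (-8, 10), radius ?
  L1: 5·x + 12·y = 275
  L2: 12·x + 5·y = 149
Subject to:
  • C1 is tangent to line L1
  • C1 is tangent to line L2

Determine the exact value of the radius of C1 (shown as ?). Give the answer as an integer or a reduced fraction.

15

1. [C1‖L1]  r_C1² − 225 = 0  ⇒  r_C1 = 15 (r>0 drops 1)
2. [C1‖L2]  r_C1² − 225 = 0  ⇒  r_C1 = 15 (r>0 drops 1)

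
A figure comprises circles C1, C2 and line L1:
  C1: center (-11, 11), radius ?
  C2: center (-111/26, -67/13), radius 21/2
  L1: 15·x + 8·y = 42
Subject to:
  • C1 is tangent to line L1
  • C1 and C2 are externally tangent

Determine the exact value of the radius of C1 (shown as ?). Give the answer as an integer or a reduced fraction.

1. [C1‖L1]  r_C1² − 49 = 0  ⇒  r_C1 = 7 (r>0 drops 1)
2. [ext C1·C2]  r_C1² + 21r_C1 − 196 = 0  ⇒  r_C1 = 7 (r>0 drops 1)

7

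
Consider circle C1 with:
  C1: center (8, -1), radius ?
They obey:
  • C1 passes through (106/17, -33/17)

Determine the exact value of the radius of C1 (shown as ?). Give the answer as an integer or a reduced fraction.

2

1. [C1∋P]  r_C1² − 4 = 0  ⇒  r_C1 = 2 (r>0 drops 1)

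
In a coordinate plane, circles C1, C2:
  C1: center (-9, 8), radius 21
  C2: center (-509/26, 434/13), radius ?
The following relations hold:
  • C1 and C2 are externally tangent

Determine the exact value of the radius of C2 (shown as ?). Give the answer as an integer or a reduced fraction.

13/2

1. [ext C1·C2]  r_C2² + 42r_C2 − 1261/4 = 0  ⇒  r_C2 = 13/2 (r>0 drops 1)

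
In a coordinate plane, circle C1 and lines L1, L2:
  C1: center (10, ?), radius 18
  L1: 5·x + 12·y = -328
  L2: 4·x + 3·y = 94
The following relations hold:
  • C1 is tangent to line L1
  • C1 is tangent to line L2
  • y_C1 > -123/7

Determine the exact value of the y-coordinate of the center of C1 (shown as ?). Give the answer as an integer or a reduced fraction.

-12

1. [C1‖L1]  y_C1² + 63y_C1 + 612 = 0  ⇒  y_C1 = -51 or -12
2. [C1‖L2]  y_C1² − 36y_C1 − 576 = 0  ⇒  y_C1 = -12 or 48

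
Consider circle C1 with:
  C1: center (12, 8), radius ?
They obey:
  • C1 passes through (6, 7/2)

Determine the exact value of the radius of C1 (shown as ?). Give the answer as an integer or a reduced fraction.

1. [C1∋P]  r_C1² − 225/4 = 0  ⇒  r_C1 = 15/2 (r>0 drops 1)

15/2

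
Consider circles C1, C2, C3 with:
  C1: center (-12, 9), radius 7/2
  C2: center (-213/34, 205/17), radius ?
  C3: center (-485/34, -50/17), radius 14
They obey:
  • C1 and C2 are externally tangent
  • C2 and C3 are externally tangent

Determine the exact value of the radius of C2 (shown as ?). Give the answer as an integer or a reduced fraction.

3

1. [ext C1·C2]  r_C2² + 7r_C2 − 30 = 0  ⇒  r_C2 = 3 (r>0 drops 1)
2. [ext C2·C3]  r_C2² + 28r_C2 − 93 = 0  ⇒  r_C2 = 3 (r>0 drops 1)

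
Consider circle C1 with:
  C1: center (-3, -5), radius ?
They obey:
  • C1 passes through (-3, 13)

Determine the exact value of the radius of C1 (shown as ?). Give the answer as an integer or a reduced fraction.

18

1. [C1∋P]  r_C1² − 324 = 0  ⇒  r_C1 = 18 (r>0 drops 1)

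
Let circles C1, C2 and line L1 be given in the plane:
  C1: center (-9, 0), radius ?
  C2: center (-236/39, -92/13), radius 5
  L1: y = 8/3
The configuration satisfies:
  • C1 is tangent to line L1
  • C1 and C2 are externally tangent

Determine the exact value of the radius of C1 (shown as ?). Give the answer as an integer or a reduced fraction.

8/3

1. [C1‖L1]  r_C1² − 64/9 = 0  ⇒  r_C1 = 8/3 (r>0 drops 1)
2. [ext C1·C2]  r_C1² + 10r_C1 − 304/9 = 0  ⇒  r_C1 = 8/3 (r>0 drops 1)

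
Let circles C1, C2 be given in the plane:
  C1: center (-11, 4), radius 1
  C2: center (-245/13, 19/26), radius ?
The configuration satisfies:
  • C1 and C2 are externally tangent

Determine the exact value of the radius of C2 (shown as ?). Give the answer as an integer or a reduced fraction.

15/2

1. [ext C1·C2]  r_C2² + 2r_C2 − 285/4 = 0  ⇒  r_C2 = 15/2 (r>0 drops 1)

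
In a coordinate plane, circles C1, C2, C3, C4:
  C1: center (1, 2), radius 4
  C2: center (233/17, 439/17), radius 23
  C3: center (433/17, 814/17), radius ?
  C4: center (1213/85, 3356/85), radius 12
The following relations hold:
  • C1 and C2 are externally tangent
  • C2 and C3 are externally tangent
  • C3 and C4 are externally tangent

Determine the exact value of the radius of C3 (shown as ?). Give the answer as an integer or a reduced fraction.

2

1. [ext C2·C3]  r_C3² + 46r_C3 − 96 = 0  ⇒  r_C3 = 2 (r>0 drops 1)
2. [ext C3·C4]  r_C3² + 24r_C3 − 52 = 0  ⇒  r_C3 = 2 (r>0 drops 1)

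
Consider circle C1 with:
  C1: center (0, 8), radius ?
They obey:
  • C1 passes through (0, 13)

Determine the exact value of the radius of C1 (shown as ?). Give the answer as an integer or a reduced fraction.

1. [C1∋P]  r_C1² − 25 = 0  ⇒  r_C1 = 5 (r>0 drops 1)

5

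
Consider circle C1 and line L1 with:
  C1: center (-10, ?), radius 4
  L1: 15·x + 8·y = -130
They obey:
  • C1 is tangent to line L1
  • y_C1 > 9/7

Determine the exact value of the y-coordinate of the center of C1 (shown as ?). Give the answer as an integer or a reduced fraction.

11

1. [C1‖L1]  y_C1² − 5y_C1 − 66 = 0  ⇒  y_C1 = -6 or 11
2. given y_C1 > 9/7: keep 11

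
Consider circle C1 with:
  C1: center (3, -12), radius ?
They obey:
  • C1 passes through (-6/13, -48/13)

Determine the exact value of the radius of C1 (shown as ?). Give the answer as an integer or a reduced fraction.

9

1. [C1∋P]  r_C1² − 81 = 0  ⇒  r_C1 = 9 (r>0 drops 1)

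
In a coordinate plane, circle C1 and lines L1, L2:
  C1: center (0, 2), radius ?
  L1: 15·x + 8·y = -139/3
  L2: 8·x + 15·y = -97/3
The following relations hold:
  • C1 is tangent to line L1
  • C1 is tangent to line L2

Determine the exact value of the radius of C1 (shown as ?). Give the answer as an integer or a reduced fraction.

11/3

1. [C1‖L1]  r_C1² − 121/9 = 0  ⇒  r_C1 = 11/3 (r>0 drops 1)
2. [C1‖L2]  r_C1² − 121/9 = 0  ⇒  r_C1 = 11/3 (r>0 drops 1)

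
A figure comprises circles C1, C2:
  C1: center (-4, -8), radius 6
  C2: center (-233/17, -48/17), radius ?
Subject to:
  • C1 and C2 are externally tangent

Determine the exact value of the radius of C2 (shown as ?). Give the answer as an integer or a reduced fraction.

1. [ext C1·C2]  r_C2² + 12r_C2 − 85 = 0  ⇒  r_C2 = 5 (r>0 drops 1)

5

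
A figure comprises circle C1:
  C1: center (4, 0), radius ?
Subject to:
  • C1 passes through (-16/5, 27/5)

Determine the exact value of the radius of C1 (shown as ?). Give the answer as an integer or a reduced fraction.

9

1. [C1∋P]  r_C1² − 81 = 0  ⇒  r_C1 = 9 (r>0 drops 1)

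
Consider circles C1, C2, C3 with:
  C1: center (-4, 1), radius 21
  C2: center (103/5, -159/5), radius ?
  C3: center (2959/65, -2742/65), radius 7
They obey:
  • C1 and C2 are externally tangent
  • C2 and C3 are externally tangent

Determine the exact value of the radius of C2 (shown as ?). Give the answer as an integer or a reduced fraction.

1. [ext C1·C2]  r_C2² + 42r_C2 − 1240 = 0  ⇒  r_C2 = 20 (r>0 drops 1)
2. [ext C2·C3]  r_C2² + 14r_C2 − 680 = 0  ⇒  r_C2 = 20 (r>0 drops 1)

20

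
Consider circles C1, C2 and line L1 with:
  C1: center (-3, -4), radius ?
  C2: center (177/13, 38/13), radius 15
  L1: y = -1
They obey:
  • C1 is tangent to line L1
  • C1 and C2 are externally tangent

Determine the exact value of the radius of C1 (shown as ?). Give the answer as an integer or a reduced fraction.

3

1. [C1‖L1]  r_C1² − 9 = 0  ⇒  r_C1 = 3 (r>0 drops 1)
2. [ext C1·C2]  r_C1² + 30r_C1 − 99 = 0  ⇒  r_C1 = 3 (r>0 drops 1)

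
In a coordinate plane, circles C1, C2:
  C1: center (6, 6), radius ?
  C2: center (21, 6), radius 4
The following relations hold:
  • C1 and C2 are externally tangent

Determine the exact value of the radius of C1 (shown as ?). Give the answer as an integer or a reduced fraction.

11

1. [ext C1·C2]  r_C1² + 8r_C1 − 209 = 0  ⇒  r_C1 = 11 (r>0 drops 1)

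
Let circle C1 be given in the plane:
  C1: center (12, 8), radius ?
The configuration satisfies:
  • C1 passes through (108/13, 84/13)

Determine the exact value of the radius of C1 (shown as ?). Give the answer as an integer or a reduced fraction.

1. [C1∋P]  r_C1² − 16 = 0  ⇒  r_C1 = 4 (r>0 drops 1)

4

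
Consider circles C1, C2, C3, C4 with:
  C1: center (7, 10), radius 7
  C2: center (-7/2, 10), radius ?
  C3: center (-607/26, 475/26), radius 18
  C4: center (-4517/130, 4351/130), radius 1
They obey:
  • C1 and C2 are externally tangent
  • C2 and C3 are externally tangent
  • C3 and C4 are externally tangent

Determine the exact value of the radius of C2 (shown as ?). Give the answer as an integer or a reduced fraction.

1. [ext C1·C2]  r_C2² + 14r_C2 − 245/4 = 0  ⇒  r_C2 = 7/2 (r>0 drops 1)
2. [ext C2·C3]  r_C2² + 36r_C2 − 553/4 = 0  ⇒  r_C2 = 7/2 (r>0 drops 1)

7/2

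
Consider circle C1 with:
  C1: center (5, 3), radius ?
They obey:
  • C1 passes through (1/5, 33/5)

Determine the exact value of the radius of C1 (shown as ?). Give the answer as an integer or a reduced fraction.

1. [C1∋P]  r_C1² − 36 = 0  ⇒  r_C1 = 6 (r>0 drops 1)

6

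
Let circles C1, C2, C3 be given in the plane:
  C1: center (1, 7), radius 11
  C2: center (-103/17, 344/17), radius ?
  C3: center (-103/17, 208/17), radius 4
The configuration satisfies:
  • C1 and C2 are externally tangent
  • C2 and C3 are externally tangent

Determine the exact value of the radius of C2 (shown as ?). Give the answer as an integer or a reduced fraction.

4

1. [ext C1·C2]  r_C2² + 22r_C2 − 104 = 0  ⇒  r_C2 = 4 (r>0 drops 1)
2. [ext C2·C3]  r_C2² + 8r_C2 − 48 = 0  ⇒  r_C2 = 4 (r>0 drops 1)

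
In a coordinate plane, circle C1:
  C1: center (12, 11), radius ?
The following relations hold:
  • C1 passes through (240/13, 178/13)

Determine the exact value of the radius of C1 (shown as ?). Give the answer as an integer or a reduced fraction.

7

1. [C1∋P]  r_C1² − 49 = 0  ⇒  r_C1 = 7 (r>0 drops 1)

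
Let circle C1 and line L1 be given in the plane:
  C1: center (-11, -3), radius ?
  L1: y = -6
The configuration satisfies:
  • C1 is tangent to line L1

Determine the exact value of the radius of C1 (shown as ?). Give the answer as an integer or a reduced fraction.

1. [C1‖L1]  r_C1² − 9 = 0  ⇒  r_C1 = 3 (r>0 drops 1)

3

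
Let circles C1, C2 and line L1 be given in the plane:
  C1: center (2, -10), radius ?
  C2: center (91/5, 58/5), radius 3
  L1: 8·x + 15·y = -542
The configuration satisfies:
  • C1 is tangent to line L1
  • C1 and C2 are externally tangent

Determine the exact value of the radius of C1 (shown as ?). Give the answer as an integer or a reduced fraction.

24

1. [C1‖L1]  r_C1² − 576 = 0  ⇒  r_C1 = 24 (r>0 drops 1)
2. [ext C1·C2]  r_C1² + 6r_C1 − 720 = 0  ⇒  r_C1 = 24 (r>0 drops 1)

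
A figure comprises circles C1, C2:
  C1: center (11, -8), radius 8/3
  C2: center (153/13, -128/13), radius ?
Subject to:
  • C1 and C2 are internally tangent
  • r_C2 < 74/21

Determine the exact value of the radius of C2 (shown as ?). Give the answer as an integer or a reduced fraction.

1. [int C1,C2]  r_C2² − (16/3)r_C2 + 28/9 = 0  ⇒  r_C2 = 2/3 or 14/3
2. given r_C2 < 74/21: keep 2/3

2/3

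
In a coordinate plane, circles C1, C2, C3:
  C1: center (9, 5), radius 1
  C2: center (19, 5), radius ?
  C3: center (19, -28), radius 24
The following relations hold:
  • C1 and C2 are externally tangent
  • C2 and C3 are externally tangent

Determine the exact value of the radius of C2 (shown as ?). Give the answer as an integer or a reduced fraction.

1. [ext C1·C2]  r_C2² + 2r_C2 − 99 = 0  ⇒  r_C2 = 9 (r>0 drops 1)
2. [ext C2·C3]  r_C2² + 48r_C2 − 513 = 0  ⇒  r_C2 = 9 (r>0 drops 1)

9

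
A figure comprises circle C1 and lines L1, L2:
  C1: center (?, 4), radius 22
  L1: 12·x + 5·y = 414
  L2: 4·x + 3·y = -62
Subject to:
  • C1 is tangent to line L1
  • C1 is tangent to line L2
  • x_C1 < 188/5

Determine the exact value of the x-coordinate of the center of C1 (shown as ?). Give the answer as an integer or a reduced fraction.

9

1. [C1‖L1]  x_C1² − (197/3)x_C1 + 510 = 0  ⇒  x_C1 = 9 or 170/3
2. [C1‖L2]  x_C1² + 37x_C1 − 414 = 0  ⇒  x_C1 = -46 or 9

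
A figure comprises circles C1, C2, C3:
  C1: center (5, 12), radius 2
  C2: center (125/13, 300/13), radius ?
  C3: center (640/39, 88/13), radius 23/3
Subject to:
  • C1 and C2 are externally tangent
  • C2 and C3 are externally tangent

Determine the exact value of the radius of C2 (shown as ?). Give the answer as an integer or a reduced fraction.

1. [ext C1·C2]  r_C2² + 4r_C2 − 140 = 0  ⇒  r_C2 = 10 (r>0 drops 1)
2. [ext C2·C3]  r_C2² + (46/3)r_C2 − 760/3 = 0  ⇒  r_C2 = 10 (r>0 drops 1)

10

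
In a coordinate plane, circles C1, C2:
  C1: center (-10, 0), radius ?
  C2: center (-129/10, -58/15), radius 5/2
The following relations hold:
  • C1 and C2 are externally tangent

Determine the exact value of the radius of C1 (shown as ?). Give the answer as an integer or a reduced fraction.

1. [ext C1·C2]  r_C1² + 5r_C1 − 154/9 = 0  ⇒  r_C1 = 7/3 (r>0 drops 1)

7/3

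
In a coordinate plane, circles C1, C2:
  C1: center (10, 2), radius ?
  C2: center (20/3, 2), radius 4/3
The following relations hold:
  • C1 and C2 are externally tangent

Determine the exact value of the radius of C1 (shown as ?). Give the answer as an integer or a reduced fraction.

1. [ext C1·C2]  r_C1² + (8/3)r_C1 − 28/3 = 0  ⇒  r_C1 = 2 (r>0 drops 1)

2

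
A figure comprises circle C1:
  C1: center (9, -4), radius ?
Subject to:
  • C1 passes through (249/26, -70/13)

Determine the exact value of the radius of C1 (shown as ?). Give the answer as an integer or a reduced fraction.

1. [C1∋P]  r_C1² − 9/4 = 0  ⇒  r_C1 = 3/2 (r>0 drops 1)

3/2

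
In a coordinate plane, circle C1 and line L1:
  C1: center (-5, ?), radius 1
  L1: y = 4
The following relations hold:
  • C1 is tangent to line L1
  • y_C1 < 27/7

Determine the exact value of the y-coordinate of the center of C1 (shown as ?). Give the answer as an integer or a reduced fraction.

3

1. [C1‖L1]  y_C1² − 8y_C1 + 15 = 0  ⇒  y_C1 = 3 or 5
2. given y_C1 < 27/7: keep 3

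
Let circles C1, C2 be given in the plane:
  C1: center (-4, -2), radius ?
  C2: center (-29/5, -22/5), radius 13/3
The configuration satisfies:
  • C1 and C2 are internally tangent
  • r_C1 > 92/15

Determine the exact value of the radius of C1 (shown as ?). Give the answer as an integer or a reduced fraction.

1. [int C1,C2]  r_C1² − (26/3)r_C1 + 88/9 = 0  ⇒  r_C1 = 4/3 or 22/3
2. given r_C1 > 92/15: keep 22/3

22/3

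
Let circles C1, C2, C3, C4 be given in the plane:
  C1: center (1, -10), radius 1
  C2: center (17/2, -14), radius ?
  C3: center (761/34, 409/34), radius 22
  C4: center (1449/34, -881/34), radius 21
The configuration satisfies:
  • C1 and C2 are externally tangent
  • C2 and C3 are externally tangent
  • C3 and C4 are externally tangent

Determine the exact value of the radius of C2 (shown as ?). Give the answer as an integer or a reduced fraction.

15/2

1. [ext C1·C2]  r_C2² + 2r_C2 − 285/4 = 0  ⇒  r_C2 = 15/2 (r>0 drops 1)
2. [ext C2·C3]  r_C2² + 44r_C2 − 1545/4 = 0  ⇒  r_C2 = 15/2 (r>0 drops 1)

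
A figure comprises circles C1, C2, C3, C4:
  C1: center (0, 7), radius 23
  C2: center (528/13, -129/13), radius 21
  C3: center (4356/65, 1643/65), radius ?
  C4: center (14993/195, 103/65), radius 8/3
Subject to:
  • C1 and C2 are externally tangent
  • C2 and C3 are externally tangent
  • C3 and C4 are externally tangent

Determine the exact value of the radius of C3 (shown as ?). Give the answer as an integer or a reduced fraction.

23

1. [ext C2·C3]  r_C3² + 42r_C3 − 1495 = 0  ⇒  r_C3 = 23 (r>0 drops 1)
2. [ext C3·C4]  r_C3² + (16/3)r_C3 − 1955/3 = 0  ⇒  r_C3 = 23 (r>0 drops 1)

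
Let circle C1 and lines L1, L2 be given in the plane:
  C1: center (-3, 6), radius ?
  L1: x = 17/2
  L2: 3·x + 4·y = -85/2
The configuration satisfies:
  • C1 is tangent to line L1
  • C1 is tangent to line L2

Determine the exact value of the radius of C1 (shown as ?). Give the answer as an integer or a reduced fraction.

23/2

1. [C1‖L1]  r_C1² − 529/4 = 0  ⇒  r_C1 = 23/2 (r>0 drops 1)
2. [C1‖L2]  r_C1² − 529/4 = 0  ⇒  r_C1 = 23/2 (r>0 drops 1)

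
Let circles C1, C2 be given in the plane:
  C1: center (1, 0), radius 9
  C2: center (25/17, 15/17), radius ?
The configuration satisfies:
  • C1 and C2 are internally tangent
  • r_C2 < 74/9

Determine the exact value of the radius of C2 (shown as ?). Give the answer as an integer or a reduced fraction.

8

1. [int C1,C2]  r_C2² − 18r_C2 + 80 = 0  ⇒  r_C2 = 8 or 10
2. given r_C2 < 74/9: keep 8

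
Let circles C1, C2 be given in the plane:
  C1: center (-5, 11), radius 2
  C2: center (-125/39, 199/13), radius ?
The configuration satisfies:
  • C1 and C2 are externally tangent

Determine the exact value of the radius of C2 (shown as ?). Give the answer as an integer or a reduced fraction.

8/3

1. [ext C1·C2]  r_C2² + 4r_C2 − 160/9 = 0  ⇒  r_C2 = 8/3 (r>0 drops 1)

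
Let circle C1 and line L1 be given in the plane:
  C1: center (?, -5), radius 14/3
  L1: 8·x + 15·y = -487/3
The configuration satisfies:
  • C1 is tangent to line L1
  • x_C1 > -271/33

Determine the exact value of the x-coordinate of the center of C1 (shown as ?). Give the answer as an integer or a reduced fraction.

-1

1. [C1‖L1]  x_C1² + (131/6)x_C1 + 125/6 = 0  ⇒  x_C1 = -125/6 or -1
2. given x_C1 > -271/33: keep -1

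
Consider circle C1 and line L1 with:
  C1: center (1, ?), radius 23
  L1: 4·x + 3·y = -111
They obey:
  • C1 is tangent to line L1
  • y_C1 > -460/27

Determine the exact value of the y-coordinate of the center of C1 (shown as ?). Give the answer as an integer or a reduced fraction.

1. [C1‖L1]  y_C1² + (230/3)y_C1 = 0  ⇒  y_C1 = -230/3 or 0
2. given y_C1 > -460/27: keep 0

0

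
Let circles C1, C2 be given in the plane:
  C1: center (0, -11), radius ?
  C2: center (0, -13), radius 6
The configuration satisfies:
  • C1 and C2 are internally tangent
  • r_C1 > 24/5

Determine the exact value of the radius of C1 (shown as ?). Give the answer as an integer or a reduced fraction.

1. [int C1,C2]  r_C1² − 12r_C1 + 32 = 0  ⇒  r_C1 = 4 or 8
2. given r_C1 > 24/5: keep 8

8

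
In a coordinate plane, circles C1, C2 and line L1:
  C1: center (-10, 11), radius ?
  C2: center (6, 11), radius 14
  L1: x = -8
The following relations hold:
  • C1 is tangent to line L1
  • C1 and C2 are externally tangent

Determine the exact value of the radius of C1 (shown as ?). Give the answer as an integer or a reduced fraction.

1. [C1‖L1]  r_C1² − 4 = 0  ⇒  r_C1 = 2 (r>0 drops 1)
2. [ext C1·C2]  r_C1² + 28r_C1 − 60 = 0  ⇒  r_C1 = 2 (r>0 drops 1)

2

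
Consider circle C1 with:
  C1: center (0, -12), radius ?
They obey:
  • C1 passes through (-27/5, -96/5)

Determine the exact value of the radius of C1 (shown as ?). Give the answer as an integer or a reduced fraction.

9

1. [C1∋P]  r_C1² − 81 = 0  ⇒  r_C1 = 9 (r>0 drops 1)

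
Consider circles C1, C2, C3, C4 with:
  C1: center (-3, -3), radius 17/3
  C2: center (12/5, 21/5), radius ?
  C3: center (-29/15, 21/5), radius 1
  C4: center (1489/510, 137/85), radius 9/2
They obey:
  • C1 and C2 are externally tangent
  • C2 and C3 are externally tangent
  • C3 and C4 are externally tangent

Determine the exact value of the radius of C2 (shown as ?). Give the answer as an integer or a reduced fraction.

1. [ext C1·C2]  r_C2² + (34/3)r_C2 − 440/9 = 0  ⇒  r_C2 = 10/3 (r>0 drops 1)
2. [ext C2·C3]  r_C2² + 2r_C2 − 160/9 = 0  ⇒  r_C2 = 10/3 (r>0 drops 1)

10/3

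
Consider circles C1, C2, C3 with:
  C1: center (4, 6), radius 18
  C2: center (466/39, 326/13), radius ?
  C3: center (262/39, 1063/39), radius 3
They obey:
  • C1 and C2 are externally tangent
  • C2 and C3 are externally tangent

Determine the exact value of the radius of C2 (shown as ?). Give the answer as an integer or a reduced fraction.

1. [ext C1·C2]  r_C2² + 36r_C2 − 928/9 = 0  ⇒  r_C2 = 8/3 (r>0 drops 1)
2. [ext C2·C3]  r_C2² + 6r_C2 − 208/9 = 0  ⇒  r_C2 = 8/3 (r>0 drops 1)

8/3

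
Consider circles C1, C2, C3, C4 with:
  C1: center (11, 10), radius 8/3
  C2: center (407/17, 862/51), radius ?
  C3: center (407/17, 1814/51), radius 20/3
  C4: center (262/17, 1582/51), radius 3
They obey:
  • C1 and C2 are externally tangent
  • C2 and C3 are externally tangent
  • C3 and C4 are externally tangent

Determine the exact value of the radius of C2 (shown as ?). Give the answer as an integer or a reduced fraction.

1. [ext C1·C2]  r_C2² + (16/3)r_C2 − 208 = 0  ⇒  r_C2 = 12 (r>0 drops 1)
2. [ext C2·C3]  r_C2² + (40/3)r_C2 − 304 = 0  ⇒  r_C2 = 12 (r>0 drops 1)

12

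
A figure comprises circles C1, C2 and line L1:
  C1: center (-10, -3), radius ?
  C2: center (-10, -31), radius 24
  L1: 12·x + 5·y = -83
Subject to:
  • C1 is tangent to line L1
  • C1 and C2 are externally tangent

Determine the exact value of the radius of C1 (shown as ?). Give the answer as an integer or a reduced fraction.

4

1. [C1‖L1]  r_C1² − 16 = 0  ⇒  r_C1 = 4 (r>0 drops 1)
2. [ext C1·C2]  r_C1² + 48r_C1 − 208 = 0  ⇒  r_C1 = 4 (r>0 drops 1)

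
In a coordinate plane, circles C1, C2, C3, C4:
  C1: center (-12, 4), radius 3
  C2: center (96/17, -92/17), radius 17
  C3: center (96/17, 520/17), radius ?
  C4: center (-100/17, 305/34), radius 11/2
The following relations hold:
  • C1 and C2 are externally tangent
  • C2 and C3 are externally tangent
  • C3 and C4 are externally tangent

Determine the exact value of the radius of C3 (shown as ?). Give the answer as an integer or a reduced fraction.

19

1. [ext C2·C3]  r_C3² + 34r_C3 − 1007 = 0  ⇒  r_C3 = 19 (r>0 drops 1)
2. [ext C3·C4]  r_C3² + 11r_C3 − 570 = 0  ⇒  r_C3 = 19 (r>0 drops 1)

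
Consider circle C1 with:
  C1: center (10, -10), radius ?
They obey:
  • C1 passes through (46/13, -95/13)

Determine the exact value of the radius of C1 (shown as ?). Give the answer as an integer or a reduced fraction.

1. [C1∋P]  r_C1² − 49 = 0  ⇒  r_C1 = 7 (r>0 drops 1)

7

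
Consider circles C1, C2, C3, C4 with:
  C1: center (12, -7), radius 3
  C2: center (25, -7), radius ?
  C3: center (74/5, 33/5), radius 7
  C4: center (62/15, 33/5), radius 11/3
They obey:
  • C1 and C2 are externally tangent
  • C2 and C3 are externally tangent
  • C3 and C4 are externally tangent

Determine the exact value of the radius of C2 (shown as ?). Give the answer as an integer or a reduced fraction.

10

1. [ext C1·C2]  r_C2² + 6r_C2 − 160 = 0  ⇒  r_C2 = 10 (r>0 drops 1)
2. [ext C2·C3]  r_C2² + 14r_C2 − 240 = 0  ⇒  r_C2 = 10 (r>0 drops 1)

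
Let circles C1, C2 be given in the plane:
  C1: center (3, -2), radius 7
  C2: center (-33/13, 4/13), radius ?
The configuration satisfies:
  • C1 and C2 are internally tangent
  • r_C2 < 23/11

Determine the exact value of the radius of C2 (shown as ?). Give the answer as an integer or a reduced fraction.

1. [int C1,C2]  r_C2² − 14r_C2 + 13 = 0  ⇒  r_C2 = 1 or 13
2. given r_C2 < 23/11: keep 1

1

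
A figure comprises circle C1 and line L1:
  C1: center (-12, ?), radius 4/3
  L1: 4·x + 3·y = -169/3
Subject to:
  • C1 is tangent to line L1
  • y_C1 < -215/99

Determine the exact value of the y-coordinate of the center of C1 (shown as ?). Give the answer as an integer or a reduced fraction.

1. [C1‖L1]  y_C1² + (50/9)y_C1 + 25/9 = 0  ⇒  y_C1 = -5 or -5/9
2. given y_C1 < -215/99: keep -5

-5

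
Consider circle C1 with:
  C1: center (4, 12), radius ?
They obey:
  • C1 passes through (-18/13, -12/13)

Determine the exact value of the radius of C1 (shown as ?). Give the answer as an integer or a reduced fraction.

14

1. [C1∋P]  r_C1² − 196 = 0  ⇒  r_C1 = 14 (r>0 drops 1)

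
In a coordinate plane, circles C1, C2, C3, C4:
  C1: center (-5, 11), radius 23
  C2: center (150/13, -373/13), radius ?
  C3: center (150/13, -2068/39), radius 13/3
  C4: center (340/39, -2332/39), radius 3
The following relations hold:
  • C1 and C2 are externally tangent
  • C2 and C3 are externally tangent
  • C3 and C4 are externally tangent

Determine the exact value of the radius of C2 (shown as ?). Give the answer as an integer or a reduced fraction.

20

1. [ext C1·C2]  r_C2² + 46r_C2 − 1320 = 0  ⇒  r_C2 = 20 (r>0 drops 1)
2. [ext C2·C3]  r_C2² + (26/3)r_C2 − 1720/3 = 0  ⇒  r_C2 = 20 (r>0 drops 1)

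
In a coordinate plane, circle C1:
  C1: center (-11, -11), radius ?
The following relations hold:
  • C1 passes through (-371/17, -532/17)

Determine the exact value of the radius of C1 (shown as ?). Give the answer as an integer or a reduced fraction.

23

1. [C1∋P]  r_C1² − 529 = 0  ⇒  r_C1 = 23 (r>0 drops 1)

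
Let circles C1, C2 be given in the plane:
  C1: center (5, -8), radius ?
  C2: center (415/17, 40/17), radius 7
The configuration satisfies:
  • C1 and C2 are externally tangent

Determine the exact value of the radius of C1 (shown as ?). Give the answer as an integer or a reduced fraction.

15

1. [ext C1·C2]  r_C1² + 14r_C1 − 435 = 0  ⇒  r_C1 = 15 (r>0 drops 1)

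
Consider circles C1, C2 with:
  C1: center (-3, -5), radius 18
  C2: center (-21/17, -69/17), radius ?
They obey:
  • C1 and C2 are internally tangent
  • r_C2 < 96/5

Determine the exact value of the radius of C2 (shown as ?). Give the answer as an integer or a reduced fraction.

16

1. [int C1,C2]  r_C2² − 36r_C2 + 320 = 0  ⇒  r_C2 = 16 or 20
2. given r_C2 < 96/5: keep 16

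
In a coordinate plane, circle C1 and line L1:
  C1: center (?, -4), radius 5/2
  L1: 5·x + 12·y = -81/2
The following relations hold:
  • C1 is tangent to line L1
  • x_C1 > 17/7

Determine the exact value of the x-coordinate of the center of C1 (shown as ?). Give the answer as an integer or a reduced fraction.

8

1. [C1‖L1]  x_C1² − 3x_C1 − 40 = 0  ⇒  x_C1 = -5 or 8
2. given x_C1 > 17/7: keep 8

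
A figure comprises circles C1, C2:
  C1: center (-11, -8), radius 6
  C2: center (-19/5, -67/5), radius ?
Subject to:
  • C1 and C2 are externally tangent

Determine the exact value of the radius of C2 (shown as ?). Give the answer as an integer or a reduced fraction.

1. [ext C1·C2]  r_C2² + 12r_C2 − 45 = 0  ⇒  r_C2 = 3 (r>0 drops 1)

3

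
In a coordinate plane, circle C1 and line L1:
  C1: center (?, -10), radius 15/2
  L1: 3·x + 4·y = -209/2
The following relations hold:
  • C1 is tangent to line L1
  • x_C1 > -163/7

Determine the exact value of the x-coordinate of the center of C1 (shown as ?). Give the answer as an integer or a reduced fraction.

-9

1. [C1‖L1]  x_C1² + 43x_C1 + 306 = 0  ⇒  x_C1 = -34 or -9
2. given x_C1 > -163/7: keep -9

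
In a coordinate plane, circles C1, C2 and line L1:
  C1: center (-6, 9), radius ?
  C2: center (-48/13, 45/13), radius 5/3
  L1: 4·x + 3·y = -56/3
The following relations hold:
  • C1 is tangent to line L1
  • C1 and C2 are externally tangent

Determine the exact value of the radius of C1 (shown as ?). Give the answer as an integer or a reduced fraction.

1. [C1‖L1]  r_C1² − 169/9 = 0  ⇒  r_C1 = 13/3 (r>0 drops 1)
2. [ext C1·C2]  r_C1² + (10/3)r_C1 − 299/9 = 0  ⇒  r_C1 = 13/3 (r>0 drops 1)

13/3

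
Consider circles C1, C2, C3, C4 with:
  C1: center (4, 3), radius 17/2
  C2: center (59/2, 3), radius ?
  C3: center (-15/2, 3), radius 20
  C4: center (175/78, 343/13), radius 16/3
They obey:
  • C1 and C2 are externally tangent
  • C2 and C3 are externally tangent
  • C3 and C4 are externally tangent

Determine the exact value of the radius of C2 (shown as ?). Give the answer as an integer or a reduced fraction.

1. [ext C1·C2]  r_C2² + 17r_C2 − 578 = 0  ⇒  r_C2 = 17 (r>0 drops 1)
2. [ext C2·C3]  r_C2² + 40r_C2 − 969 = 0  ⇒  r_C2 = 17 (r>0 drops 1)

17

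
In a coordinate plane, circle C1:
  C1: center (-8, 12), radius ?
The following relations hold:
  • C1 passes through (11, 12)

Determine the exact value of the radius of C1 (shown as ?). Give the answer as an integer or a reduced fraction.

1. [C1∋P]  r_C1² − 361 = 0  ⇒  r_C1 = 19 (r>0 drops 1)

19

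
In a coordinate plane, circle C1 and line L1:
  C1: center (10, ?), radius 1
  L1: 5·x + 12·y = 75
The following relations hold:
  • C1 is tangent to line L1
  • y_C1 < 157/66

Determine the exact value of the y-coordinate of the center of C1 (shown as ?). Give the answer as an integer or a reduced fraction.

1

1. [C1‖L1]  y_C1² − (25/6)y_C1 + 19/6 = 0  ⇒  y_C1 = 1 or 19/6
2. given y_C1 < 157/66: keep 1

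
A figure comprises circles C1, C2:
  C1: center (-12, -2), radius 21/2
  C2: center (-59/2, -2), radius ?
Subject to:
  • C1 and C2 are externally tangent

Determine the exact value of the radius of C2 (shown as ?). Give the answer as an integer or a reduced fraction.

7

1. [ext C1·C2]  r_C2² + 21r_C2 − 196 = 0  ⇒  r_C2 = 7 (r>0 drops 1)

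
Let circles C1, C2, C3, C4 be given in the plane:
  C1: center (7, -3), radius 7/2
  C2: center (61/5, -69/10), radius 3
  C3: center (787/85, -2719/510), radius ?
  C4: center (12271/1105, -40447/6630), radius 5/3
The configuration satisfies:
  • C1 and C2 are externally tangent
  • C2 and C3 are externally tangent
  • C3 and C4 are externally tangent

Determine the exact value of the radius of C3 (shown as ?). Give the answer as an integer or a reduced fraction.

1. [ext C2·C3]  r_C3² + 6r_C3 − 19/9 = 0  ⇒  r_C3 = 1/3 (r>0 drops 1)
2. [ext C3·C4]  r_C3² + (10/3)r_C3 − 11/9 = 0  ⇒  r_C3 = 1/3 (r>0 drops 1)

1/3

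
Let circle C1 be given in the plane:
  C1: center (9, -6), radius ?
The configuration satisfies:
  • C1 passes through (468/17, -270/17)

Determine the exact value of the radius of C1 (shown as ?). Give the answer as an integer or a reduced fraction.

1. [C1∋P]  r_C1² − 441 = 0  ⇒  r_C1 = 21 (r>0 drops 1)

21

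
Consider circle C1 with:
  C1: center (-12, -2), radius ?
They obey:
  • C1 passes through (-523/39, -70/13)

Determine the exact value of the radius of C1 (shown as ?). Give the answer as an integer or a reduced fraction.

11/3

1. [C1∋P]  r_C1² − 121/9 = 0  ⇒  r_C1 = 11/3 (r>0 drops 1)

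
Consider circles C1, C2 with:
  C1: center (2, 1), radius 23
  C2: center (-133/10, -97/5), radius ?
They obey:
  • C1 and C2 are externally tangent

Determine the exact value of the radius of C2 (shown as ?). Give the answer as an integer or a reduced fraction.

5/2

1. [ext C1·C2]  r_C2² + 46r_C2 − 485/4 = 0  ⇒  r_C2 = 5/2 (r>0 drops 1)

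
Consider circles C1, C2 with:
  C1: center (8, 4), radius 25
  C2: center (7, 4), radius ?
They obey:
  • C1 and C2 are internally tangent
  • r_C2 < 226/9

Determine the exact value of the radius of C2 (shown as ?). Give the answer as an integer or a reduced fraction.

1. [int C1,C2]  r_C2² − 50r_C2 + 624 = 0  ⇒  r_C2 = 24 or 26
2. given r_C2 < 226/9: keep 24

24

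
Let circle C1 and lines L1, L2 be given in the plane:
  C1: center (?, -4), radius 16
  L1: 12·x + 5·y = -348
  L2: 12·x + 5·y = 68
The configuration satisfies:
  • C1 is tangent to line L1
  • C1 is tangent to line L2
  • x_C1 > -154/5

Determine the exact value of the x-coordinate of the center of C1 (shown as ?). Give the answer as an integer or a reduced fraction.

1. [C1‖L1]  x_C1² + (164/3)x_C1 + 1340/3 = 0  ⇒  x_C1 = -134/3 or -10
2. [C1‖L2]  x_C1² − (44/3)x_C1 − 740/3 = 0  ⇒  x_C1 = -10 or 74/3

-10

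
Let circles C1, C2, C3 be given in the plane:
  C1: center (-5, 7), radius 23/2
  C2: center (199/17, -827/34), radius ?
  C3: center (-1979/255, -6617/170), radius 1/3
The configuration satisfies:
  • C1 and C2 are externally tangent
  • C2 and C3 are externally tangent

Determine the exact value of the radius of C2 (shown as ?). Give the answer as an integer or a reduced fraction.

1. [ext C1·C2]  r_C2² + 23r_C2 − 1128 = 0  ⇒  r_C2 = 24 (r>0 drops 1)
2. [ext C2·C3]  r_C2² + (2/3)r_C2 − 592 = 0  ⇒  r_C2 = 24 (r>0 drops 1)

24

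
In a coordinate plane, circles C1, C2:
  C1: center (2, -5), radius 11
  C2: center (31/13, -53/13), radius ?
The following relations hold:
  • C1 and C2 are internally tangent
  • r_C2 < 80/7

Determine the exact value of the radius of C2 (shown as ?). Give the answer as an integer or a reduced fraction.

1. [int C1,C2]  r_C2² − 22r_C2 + 120 = 0  ⇒  r_C2 = 10 or 12
2. given r_C2 < 80/7: keep 10

10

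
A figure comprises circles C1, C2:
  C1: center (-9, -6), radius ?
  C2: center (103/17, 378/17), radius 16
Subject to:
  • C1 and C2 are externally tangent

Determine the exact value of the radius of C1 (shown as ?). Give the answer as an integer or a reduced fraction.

1. [ext C1·C2]  r_C1² + 32r_C1 − 768 = 0  ⇒  r_C1 = 16 (r>0 drops 1)

16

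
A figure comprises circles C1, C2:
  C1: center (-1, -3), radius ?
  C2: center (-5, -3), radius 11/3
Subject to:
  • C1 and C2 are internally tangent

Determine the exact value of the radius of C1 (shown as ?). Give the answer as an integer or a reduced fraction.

23/3

1. [int C1,C2]  r_C1² − (22/3)r_C1 − 23/9 = 0  ⇒  r_C1 = 23/3 (r>0 drops 1)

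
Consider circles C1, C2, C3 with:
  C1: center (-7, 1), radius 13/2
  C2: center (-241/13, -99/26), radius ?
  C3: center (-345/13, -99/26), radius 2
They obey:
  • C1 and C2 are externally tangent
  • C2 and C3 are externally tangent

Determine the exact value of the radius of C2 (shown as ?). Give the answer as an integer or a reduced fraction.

1. [ext C1·C2]  r_C2² + 13r_C2 − 114 = 0  ⇒  r_C2 = 6 (r>0 drops 1)
2. [ext C2·C3]  r_C2² + 4r_C2 − 60 = 0  ⇒  r_C2 = 6 (r>0 drops 1)

6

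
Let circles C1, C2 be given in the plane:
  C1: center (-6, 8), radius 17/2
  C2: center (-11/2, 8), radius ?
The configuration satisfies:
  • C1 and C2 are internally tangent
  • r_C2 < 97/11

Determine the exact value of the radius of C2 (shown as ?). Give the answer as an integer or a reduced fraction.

1. [int C1,C2]  r_C2² − 17r_C2 + 72 = 0  ⇒  r_C2 = 8 or 9
2. given r_C2 < 97/11: keep 8

8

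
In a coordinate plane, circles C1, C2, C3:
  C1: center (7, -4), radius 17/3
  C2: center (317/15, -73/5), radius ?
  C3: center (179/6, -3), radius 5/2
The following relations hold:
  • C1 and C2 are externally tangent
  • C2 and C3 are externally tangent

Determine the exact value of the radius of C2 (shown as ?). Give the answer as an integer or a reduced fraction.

12

1. [ext C1·C2]  r_C2² + (34/3)r_C2 − 280 = 0  ⇒  r_C2 = 12 (r>0 drops 1)
2. [ext C2·C3]  r_C2² + 5r_C2 − 204 = 0  ⇒  r_C2 = 12 (r>0 drops 1)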